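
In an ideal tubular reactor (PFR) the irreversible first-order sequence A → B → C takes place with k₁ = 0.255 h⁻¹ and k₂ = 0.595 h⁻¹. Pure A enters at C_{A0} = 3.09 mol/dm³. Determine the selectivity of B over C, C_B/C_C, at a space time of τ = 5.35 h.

For first-order series with pure A initially, C_B(τ) = k₁C_{A0}/(k₂−k₁)·(e^(−k₁τ) − e^(−k₂τ)).
e^(−k₁τ) = e^(−0.255×5.35) = e^(−1.364) = 0.2556; e^(−k₂τ) = e^(−3.183) = 0.04145.
C_B = 0.255×3.09/(0.595−0.255) × (0.2556−0.04145) = 2.317×0.2141 = 0.4962 mol/dm³.
C_A = C_{A0}e^(−k₁τ) = 0.7897 mol/dm³, so C_C = C_{A0}−C_A−C_B = 1.804 mol/dm³; C_B/C_C = 0.275.

0.275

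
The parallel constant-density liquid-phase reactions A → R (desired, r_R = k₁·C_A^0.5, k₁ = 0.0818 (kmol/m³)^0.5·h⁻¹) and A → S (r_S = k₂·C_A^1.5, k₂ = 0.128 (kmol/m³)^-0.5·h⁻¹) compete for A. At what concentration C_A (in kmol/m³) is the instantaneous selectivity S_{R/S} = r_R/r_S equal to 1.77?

S_{R/S} = (k₁/k₂)·C_A⁻¹ ⇒ C_A = (S·k₂/k₁)^(-1).
= (1.77×0.128/0.0818)^(-1) = (2.770)^(-1) = 0.361 kmol/m³.

0.361 kmol/m³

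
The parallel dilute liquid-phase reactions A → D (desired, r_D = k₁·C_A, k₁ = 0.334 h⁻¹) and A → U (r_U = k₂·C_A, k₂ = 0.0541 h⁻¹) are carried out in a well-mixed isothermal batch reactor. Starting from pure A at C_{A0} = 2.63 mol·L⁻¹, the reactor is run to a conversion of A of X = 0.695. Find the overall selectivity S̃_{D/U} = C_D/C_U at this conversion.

6.17

C_A = C_{A0}(1−X) = 0.8022 mol·L⁻¹.
Both paths are first order in A, so the instantaneous fraction to D is constant: dC_D/d(−C_A) = k₁/(k₁+k₂) = 0.8606.
C_D = 0.8606·(C_{A0}−C_A) = 0.8606×1.828 = 1.57 mol·L⁻¹.
C_U = (C_{A0}−C_A)−C_D = 0.2548 mol·L⁻¹; S̃_{D/U} = 1.573/0.2548 = 6.17.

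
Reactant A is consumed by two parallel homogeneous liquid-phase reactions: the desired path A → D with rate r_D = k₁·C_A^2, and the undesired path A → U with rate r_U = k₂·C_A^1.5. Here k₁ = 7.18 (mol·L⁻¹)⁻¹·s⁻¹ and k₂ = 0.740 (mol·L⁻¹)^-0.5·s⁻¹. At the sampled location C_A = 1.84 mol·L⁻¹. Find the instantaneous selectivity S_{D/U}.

S_{D/U} = r_D/r_U = (k₁·C_A^2)/(k₂·C_A^1.5) = (k₁/k₂)·C_A^0.5.
= (7.18×1.840^2) / (0.740×1.840^1.5) = 24.31/1.847 = 13.2.

13.2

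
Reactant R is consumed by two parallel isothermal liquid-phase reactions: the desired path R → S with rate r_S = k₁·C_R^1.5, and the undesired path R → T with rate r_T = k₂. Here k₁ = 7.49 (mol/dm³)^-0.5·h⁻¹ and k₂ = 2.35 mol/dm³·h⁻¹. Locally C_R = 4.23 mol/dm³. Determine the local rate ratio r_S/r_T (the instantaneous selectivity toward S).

27.7

S_{S/T} = r_S/r_T = (k₁·C_R^1.5)/(k₂) = (k₁/k₂)·C_R^1.5.
= (7.49×4.230^1.5) / (2.35) = 65.16/2.350 = 27.7.
Since the desired path is higher order in R, keeping C_R high (PFR or concentrated feed) favours S.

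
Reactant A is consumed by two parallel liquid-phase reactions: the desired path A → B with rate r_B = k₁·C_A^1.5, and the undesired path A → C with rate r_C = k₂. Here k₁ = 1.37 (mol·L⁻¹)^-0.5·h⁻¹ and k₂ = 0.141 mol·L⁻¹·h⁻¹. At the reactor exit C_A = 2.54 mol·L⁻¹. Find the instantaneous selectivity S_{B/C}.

S_{B/C} = r_B/r_C = (k₁·C_A^1.5)/(k₂) = (k₁/k₂)·C_A^1.5.
= (1.37×2.540^1.5) / (0.141) = 5.546/0.1410 = 39.3.
Since the desired path is higher order in A, keeping C_A high (PFR or concentrated feed) favours B.

39.3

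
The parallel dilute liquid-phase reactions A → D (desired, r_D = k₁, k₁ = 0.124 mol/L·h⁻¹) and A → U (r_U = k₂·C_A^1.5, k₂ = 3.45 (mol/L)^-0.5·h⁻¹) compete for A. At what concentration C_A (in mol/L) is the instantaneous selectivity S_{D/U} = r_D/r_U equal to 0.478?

S_{D/U} = (k₁/k₂)·C_A^-1.5 ⇒ C_A = (S·k₂/k₁)^(1/(-1.5)).
= (0.478×3.45/0.124)^(-0.6667) = (13.30)^(-0.6667) = 0.178 mol/L.

0.178 mol/L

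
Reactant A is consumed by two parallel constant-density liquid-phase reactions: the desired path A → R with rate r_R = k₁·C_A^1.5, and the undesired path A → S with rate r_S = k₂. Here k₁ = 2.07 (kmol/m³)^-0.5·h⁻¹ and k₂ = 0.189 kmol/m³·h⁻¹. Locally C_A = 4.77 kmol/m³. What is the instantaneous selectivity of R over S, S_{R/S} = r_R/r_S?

114

S_{R/S} = r_R/r_S = (k₁·C_A^1.5)/(k₂) = (k₁/k₂)·C_A^1.5.
= (2.07×4.770^1.5) / (0.189) = 21.56/0.1890 = 114.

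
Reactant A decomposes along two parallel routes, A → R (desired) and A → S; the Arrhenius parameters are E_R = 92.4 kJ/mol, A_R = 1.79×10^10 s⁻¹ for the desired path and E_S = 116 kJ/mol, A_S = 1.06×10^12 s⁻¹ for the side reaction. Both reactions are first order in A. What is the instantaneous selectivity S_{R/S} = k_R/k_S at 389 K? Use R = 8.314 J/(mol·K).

Since both paths have the same order in A, the concentration cancels and S_{R/S} = k_R/k_S = (A_R/A_S)·exp[(E_S−E_R)/(RT)].
(E_S−E_R)/(RT) = (116−92.4)×10³/(8.314×389) = 23600/3234 = 7.297.
k_R/k_S = (1.79×10^10/1.06×10^12)·exp(7.297) = 0.01689 × 1476 = 24.9.
Since E_R < E_S, lowering the temperature improves selectivity toward R.

24.9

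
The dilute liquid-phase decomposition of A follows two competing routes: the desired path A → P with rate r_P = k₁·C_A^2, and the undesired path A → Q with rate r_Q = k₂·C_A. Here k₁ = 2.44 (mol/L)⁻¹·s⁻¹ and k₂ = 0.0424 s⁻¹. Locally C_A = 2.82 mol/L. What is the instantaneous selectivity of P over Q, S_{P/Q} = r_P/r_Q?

S_{P/Q} = r_P/r_Q = (k₁·C_A^2)/(k₂·C_A) = (k₁/k₂)·C_A.
= (2.44×2.820^2) / (0.0424×2.820) = 19.40/0.1196 = 162.
Since the desired path is higher order in A, keeping C_A high (PFR or concentrated feed) favours P.

162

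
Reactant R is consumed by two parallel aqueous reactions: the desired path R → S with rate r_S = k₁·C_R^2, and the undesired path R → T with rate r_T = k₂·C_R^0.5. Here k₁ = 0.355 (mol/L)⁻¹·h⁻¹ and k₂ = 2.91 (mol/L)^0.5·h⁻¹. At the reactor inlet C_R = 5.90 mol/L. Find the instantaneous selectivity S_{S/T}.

1.75

S_{S/T} = r_S/r_T = (k₁·C_R^2)/(k₂·C_R^0.5) = (k₁/k₂)·C_R^1.5.
= (0.355×5.900^2) / (2.91×5.900^0.5) = 12.36/7.068 = 1.75.
Since the desired path is higher order in R, keeping C_R high (PFR or concentrated feed) favours S.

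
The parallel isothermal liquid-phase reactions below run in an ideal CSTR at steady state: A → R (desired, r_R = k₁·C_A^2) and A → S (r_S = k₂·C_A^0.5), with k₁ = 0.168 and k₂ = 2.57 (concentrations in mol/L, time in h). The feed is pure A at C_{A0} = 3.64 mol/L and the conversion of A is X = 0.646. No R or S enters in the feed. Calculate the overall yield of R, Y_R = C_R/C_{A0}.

Exit C_A = C_{A0}(1−X) = 3.64×0.354 = 1.289 mol/L.
In a CSTR the entire volume is at exit conditions, so r_R = 0.168×1.289^2 = 0.2789 and r_S = 2.57×1.289^0.5 = 2.917.
Fraction of consumed A going to R: r_R/(r_R+r_S) = 0.08727.
C_R = 0.08727·C_{A0}·X = 0.08727×3.64×0.646 = 0.205 mol/L; Y_R = C_R/C_{A0} = 0.0564.

0.0564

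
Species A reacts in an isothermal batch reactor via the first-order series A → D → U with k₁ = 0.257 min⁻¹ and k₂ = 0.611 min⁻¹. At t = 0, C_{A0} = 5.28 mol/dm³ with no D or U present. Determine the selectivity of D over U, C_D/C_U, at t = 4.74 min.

Solving the coupled first-order balances gives C_D(t) = [k₁/(k₂−k₁)]·C_{A0}·(e^(−k₁t) − e^(−k₂t)).
e^(−k₁t) = e^(−0.257×4.74) = e^(−1.218) = 0.2958; e^(−k₂t) = e^(−2.896) = 0.05524.
C_D = 0.257×5.28/(0.611−0.257) × (0.2958−0.05524) = 3.833×0.2405 = 0.9220 mol/dm³.
C_A = C_{A0}e^(−k₁t) = 1.562 mol/dm³, so C_U = C_{A0}−C_A−C_D = 2.796 mol/dm³; C_D/C_U = 0.330.

0.330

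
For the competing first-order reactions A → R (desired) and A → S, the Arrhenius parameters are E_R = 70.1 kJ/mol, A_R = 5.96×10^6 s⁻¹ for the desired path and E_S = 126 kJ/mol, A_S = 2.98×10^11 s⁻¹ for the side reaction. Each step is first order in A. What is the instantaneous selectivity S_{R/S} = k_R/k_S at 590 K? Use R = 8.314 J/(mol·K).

k_R/k_S = (A_R/A_S)·exp[−(E_R−E_S)/(RT)] = (A_R/A_S)·exp[(E_S−E_R)/(RT)].
(E_S−E_R)/(RT) = (126−70.1)×10³/(8.314×590) = 55900/4905 = 11.40.
k_R/k_S = (5.96×10^6/2.98×10^11)·exp(11.40) = 2.000×10^-5 × 88959 = 1.78.

1.78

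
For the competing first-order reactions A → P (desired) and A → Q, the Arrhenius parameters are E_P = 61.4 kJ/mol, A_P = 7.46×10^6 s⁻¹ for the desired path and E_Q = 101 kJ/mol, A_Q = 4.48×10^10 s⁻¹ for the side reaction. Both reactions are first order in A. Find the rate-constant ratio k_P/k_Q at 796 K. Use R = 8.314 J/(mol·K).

0.0661

k_P/k_Q = (A_P/A_Q)·exp[−(E_P−E_Q)/(RT)] = (A_P/A_Q)·exp[(E_Q−E_P)/(RT)].
(E_Q−E_P)/(RT) = (101−61.4)×10³/(8.314×796) = 39600/6618 = 5.984.
k_P/k_Q = (7.46×10^6/4.48×10^10)·exp(5.984) = 1.665×10^-4 × 396.9 = 0.0661.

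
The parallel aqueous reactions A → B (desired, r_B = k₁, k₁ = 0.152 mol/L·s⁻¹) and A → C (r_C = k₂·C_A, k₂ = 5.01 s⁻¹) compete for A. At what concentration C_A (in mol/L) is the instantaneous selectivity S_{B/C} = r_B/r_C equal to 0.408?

S_{B/C} = (k₁/k₂)·C_A⁻¹ ⇒ C_A = (S·k₂/k₁)^(-1).
= (0.408×5.01/0.152)^(-1) = (13.45)^(-1) = 0.0744 mol/L.

0.0744 mol/L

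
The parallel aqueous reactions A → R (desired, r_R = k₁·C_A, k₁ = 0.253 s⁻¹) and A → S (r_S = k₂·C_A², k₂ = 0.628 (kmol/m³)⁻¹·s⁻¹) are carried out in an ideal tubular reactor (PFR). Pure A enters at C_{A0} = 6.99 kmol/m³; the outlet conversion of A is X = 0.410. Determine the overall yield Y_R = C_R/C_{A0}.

C_A = C_{A0}(1−X) = 4.124 kmol/m³.
Along a PFR/batch, dC_R/dC_A = −r_R/(r_R+r_S) = −k₁/(k₁+k₂·C_A).
Integrating from C_{A0} to C_A: C_R = (0.253/0.628)·ln[(0.253+0.628·6.99)/(0.253+0.628·4.12)] = 0.4029·ln(4.643/2.843) = 0.1976 kmol/m³.
Y_R = C_R/C_{A0} = 0.1976/6.99 = 0.0283.

0.0283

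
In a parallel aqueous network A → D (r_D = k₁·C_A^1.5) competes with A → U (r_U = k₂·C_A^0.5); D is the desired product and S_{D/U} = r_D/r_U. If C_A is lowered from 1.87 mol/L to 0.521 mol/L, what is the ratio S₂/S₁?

0.279

S_{D/U} = (k₁/k₂)·C_A, so S₂/S₁ = (C_{A,2}/C_{A,1}).
= 0.521/1.87 = 0.279.
Selectivity toward D falls as C_A falls — high-concentration operation is favoured.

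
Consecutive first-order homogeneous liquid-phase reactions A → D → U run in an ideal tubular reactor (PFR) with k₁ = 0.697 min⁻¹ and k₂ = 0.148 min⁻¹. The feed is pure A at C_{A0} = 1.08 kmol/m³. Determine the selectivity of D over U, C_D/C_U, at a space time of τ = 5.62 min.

The intermediate concentration in a first-order A→B→C sequence is C_D = k₁C_{A0}(e^(−k₁τ) − e^(−k₂τ))/(k₂−k₁).
e^(−k₁τ) = e^(−0.697×5.62) = e^(−3.917) = 0.01990; e^(−k₂τ) = e^(−0.8318) = 0.4353.
C_D = 0.697×1.08/(0.148−0.697) × (0.01990−0.4353) = (-1.371)×(-0.4154) = 0.5696 kmol/m³.
C_A = C_{A0}e^(−k₁τ) = 0.02149 kmol/m³, so C_U = C_{A0}−C_A−C_D = 0.4890 kmol/m³; C_D/C_U = 1.16.

1.16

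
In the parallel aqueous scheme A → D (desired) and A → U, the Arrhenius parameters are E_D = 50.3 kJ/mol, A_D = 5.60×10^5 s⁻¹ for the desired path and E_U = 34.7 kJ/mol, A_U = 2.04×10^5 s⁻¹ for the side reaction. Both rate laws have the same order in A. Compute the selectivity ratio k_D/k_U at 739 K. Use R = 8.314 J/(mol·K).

With equal orders, S_{D/U} = k_D/k_U = (A_D/A_U)·exp[(E_U−E_D)/(RT)].
(E_U−E_D)/(RT) = (34.7−50.3)×10³/(8.314×739) = -15600/6144 = -2.539.
k_D/k_U = (5.60×10^5/2.04×10^5)·exp(-2.539) = 2.745 × 0.07894 = 0.217.

0.217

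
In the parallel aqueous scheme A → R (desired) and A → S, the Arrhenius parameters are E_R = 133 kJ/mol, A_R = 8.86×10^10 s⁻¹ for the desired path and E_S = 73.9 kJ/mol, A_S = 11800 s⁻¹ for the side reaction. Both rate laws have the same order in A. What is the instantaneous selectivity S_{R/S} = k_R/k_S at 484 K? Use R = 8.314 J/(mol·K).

With equal orders, S_{R/S} = k_R/k_S = (A_R/A_S)·exp[(E_S−E_R)/(RT)].
(E_S−E_R)/(RT) = (73.9−133)×10³/(8.314×484) = -59100/4024 = -14.69.
k_R/k_S = (8.86×10^10/11800)·exp(-14.69) = 7.508×10^6 × 4.183×10^-7 = 3.14.
Since E_R > E_S, raising the temperature improves selectivity toward R.

3.14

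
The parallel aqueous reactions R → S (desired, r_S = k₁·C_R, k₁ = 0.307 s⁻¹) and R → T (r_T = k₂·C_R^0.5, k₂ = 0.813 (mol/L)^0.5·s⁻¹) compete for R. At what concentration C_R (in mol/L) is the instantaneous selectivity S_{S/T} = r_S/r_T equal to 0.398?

S_{S/T} = (k₁/k₂)·C_R^0.5 ⇒ C_R = (S·k₂/k₁)^(2).
= (0.398×0.813/0.307)^(2) = (1.054)^(2) = 1.11 mol/L.

1.11 mol/L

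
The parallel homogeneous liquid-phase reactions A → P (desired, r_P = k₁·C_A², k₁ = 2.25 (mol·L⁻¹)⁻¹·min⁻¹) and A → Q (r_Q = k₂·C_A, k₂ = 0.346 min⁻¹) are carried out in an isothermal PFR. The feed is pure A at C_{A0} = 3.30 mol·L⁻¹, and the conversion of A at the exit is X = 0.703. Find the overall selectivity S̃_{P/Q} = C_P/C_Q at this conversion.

12.5

C_A = C_{A0}(1−X) = 0.9801 mol·L⁻¹.
Along a PFR/batch, dC_Q/dC_A = −r_Q/(r_P+r_Q) = −k₂/(k₂+k₁·C_A).
Integrating from C_{A0} to C_A: C_Q = (0.346/2.25)·ln[(0.346+2.25·3.30)/(0.346+2.25·0.980)] = 0.1538·ln(7.771/2.551) = 0.1713 mol·L⁻¹.
Then C_P = (C_{A0}−C_A) − C_Q = 2.320 − 0.1713 = 2.149 mol·L⁻¹.
S̃_{P/Q} = C_P/C_Q = 2.149/0.1713 = 12.5.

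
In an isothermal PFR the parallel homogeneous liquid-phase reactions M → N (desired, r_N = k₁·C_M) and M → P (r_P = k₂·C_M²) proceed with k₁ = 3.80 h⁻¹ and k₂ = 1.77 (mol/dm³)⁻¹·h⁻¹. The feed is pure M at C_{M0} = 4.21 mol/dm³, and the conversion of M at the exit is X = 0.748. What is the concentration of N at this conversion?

1.47 mol/dm³

C_M = C_{M0}(1−X) = 1.061 mol/dm³.
Along a PFR/batch, dC_N/dC_M = −r_N/(r_N+r_P) = −k₁/(k₁+k₂·C_M).
Integrating from C_{M0} to C_M: C_N = (3.80/1.77)·ln[(3.80+1.77·4.21)/(3.80+1.77·1.06)] = 2.147·ln(11.25/5.678) = 1.468 mol/dm³.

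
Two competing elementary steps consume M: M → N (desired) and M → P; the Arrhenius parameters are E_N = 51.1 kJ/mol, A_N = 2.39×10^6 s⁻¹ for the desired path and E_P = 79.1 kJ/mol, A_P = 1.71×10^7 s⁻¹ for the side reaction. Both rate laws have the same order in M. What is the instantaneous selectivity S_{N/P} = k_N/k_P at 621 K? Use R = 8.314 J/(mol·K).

With equal orders, S_{N/P} = k_N/k_P = (A_N/A_P)·exp[(E_P−E_N)/(RT)].
(E_P−E_N)/(RT) = (79.1−51.1)×10³/(8.314×621) = 28000/5163 = 5.423.
k_N/k_P = (2.39×10^6/1.71×10^7)·exp(5.423) = 0.1398 × 226.6 = 31.7.
Since E_N < E_P, lowering the temperature improves selectivity toward N.

31.7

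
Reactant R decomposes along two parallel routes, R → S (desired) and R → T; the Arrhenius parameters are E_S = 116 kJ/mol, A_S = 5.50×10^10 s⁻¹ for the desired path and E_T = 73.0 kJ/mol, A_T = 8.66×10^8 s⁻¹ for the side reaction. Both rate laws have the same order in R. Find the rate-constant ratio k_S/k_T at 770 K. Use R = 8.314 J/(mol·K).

k_S/k_T = (A_S/A_T)·exp[−(E_S−E_T)/(RT)] = (A_S/A_T)·exp[(E_T−E_S)/(RT)].
(E_T−E_S)/(RT) = (73.0−116)×10³/(8.314×770) = -43000/6402 = -6.717.
k_S/k_T = (5.50×10^10/8.66×10^8)·exp(-6.717) = 63.51 × 0.001210 = 0.0769.
Since E_S > E_T, raising the temperature improves selectivity toward S.

0.0769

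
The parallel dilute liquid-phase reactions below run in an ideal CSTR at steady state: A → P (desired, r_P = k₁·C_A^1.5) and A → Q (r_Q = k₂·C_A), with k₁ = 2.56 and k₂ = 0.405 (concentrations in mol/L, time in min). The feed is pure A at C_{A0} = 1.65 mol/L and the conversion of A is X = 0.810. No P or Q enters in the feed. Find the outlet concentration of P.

Exit C_A = C_{A0}(1−X) = 1.65×0.190 = 0.3135 mol/L.
In a CSTR the entire volume is at exit conditions, so r_P = 2.56×0.3135^1.5 = 0.4494 and r_Q = 0.405×0.3135 = 0.1270.
Fraction of consumed A going to P: r_P/(r_P+r_Q) = 0.7797.
C_P = 0.7797·C_{A0}·X = 0.7797×1.65×0.810 = 1.04 mol/L.

1.04 mol/L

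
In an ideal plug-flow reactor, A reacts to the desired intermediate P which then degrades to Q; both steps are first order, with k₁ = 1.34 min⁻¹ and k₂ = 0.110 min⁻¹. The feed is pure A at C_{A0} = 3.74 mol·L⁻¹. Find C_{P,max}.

2.99 mol·L⁻¹

At the optimum, C_{P,max}/C_{A0} = (k₁/k₂)^[k₂/(k₂−k₁)].
= (1.34/0.110)^(0.110/(0.110−1.34)) = (12.18)^(-0.08943) = 0.7997.
C_{P,max} = 0.7997×3.74 = 2.99 mol·L⁻¹.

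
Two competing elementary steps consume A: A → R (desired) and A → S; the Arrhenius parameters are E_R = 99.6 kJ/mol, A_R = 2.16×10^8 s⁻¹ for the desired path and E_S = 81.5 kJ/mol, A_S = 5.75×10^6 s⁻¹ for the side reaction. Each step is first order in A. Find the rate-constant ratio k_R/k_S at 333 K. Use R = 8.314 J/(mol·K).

With equal orders, S_{R/S} = k_R/k_S = (A_R/A_S)·exp[(E_S−E_R)/(RT)].
(E_S−E_R)/(RT) = (81.5−99.6)×10³/(8.314×333) = -18100/2769 = -6.538.
k_R/k_S = (2.16×10^8/5.75×10^6)·exp(-6.538) = 37.57 × 0.001448 = 0.0544.

0.0544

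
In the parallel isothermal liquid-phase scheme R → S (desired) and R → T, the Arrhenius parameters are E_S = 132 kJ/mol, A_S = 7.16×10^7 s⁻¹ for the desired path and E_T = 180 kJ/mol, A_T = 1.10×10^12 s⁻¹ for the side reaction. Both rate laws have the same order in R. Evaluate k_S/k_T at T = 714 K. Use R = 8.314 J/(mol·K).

0.211

k_S/k_T = (A_S/A_T)·exp[−(E_S−E_T)/(RT)] = (A_S/A_T)·exp[(E_T−E_S)/(RT)].
(E_T−E_S)/(RT) = (180−132)×10³/(8.314×714) = 48000/5936 = 8.086.
k_S/k_T = (7.16×10^7/1.10×10^12)·exp(8.086) = 6.509×10^-5 × 3249 = 0.211.
Since E_S < E_T, lowering the temperature improves selectivity toward S.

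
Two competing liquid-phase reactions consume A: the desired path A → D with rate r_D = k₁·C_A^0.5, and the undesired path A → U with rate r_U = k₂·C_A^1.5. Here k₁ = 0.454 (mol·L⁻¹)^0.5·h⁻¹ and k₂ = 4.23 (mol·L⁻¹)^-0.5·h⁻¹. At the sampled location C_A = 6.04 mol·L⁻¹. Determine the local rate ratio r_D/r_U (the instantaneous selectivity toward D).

S_{D/U} = r_D/r_U = (k₁·C_A^0.5)/(k₂·C_A^1.5) = (k₁/k₂)·C_A⁻¹.
= (0.454×6.040^0.5) / (4.23×6.040^1.5) = 1.116/62.79 = 0.0178.
The undesired path is higher order in A, so low C_A (CSTR or dilute feed) favours D.

0.0178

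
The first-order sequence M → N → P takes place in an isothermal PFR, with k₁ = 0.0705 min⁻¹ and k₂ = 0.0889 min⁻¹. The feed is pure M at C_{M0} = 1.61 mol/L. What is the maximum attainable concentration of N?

At the optimum, C_{N,max}/C_{M0} = (k₁/k₂)^[k₂/(k₂−k₁)].
= (0.0705/0.0889)^(0.0889/(0.0889−0.0705)) = (0.7930)^(4.832) = 0.3261.
C_{N,max} = 0.3261×1.61 = 0.525 mol/L.

0.525 mol/L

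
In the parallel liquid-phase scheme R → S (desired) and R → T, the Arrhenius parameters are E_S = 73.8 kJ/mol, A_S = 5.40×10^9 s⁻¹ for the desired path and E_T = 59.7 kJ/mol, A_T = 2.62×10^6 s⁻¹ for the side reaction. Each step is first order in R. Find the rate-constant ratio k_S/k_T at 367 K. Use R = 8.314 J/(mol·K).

20.3

Since both paths have the same order in R, the concentration cancels and S_{S/T} = k_S/k_T = (A_S/A_T)·exp[(E_T−E_S)/(RT)].
(E_T−E_S)/(RT) = (59.7−73.8)×10³/(8.314×367) = -14100/3051 = -4.621.
k_S/k_T = (5.40×10^9/2.62×10^6)·exp(-4.621) = 2061 × 0.009842 = 20.3.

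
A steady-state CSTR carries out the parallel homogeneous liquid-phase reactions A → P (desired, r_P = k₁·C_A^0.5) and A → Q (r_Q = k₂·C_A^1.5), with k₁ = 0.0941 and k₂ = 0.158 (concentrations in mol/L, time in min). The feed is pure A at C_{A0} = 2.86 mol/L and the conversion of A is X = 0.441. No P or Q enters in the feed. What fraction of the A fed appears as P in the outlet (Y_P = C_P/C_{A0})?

Exit C_A = C_{A0}(1−X) = 2.86×0.559 = 1.599 mol/L.
A CSTR operates uniformly at the exit composition, giving r_P = 0.1190 and r_Q = 0.3194 (each k·C_A^n at C_A = 1.599).
Fraction of consumed A going to P: r_P/(r_P+r_Q) = 0.2714.
C_P = 0.2714·C_{A0}·X = 0.2714×2.86×0.441 = 0.342 mol/L; Y_P = C_P/C_{A0} = 0.120.

0.120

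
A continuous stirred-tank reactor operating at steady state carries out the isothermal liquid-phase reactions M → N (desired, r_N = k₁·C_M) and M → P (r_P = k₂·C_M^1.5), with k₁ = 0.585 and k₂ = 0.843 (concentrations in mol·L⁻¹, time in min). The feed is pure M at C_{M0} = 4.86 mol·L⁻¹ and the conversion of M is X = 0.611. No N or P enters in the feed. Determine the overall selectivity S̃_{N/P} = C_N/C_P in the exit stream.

Exit C_M = C_{M0}(1−X) = 4.86×0.389 = 1.891 mol·L⁻¹.
Rates in a CSTR are evaluated at the outlet concentration: r_N = 0.585×1.891 = 1.106, r_P = 0.843×1.891^1.5 = 2.191.
Overall selectivity = C_N/C_P = r_Nτ/(r_Pτ) = r_N/r_P = 0.505.

0.505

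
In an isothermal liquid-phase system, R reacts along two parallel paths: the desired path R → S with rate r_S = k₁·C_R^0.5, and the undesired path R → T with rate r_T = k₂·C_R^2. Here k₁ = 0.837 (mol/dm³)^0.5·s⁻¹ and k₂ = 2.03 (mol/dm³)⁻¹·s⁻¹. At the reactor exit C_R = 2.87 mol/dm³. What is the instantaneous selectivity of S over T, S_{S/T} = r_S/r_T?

S_{S/T} = r_S/r_T = (k₁·C_R^0.5)/(k₂·C_R^2) = (k₁/k₂)·C_R^-1.5.
= (0.837×2.870^0.5) / (2.03×2.870^2) = 1.418/16.72 = 0.0848.
The undesired path is higher order in R, so low C_R (CSTR or dilute feed) favours S.

0.0848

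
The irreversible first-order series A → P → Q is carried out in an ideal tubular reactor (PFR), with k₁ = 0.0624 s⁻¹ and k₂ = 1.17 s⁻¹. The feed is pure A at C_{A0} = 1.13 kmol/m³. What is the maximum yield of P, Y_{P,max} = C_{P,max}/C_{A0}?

0.0452

Evaluating C_P at τ_opt = ln(k₂/k₁)/(k₂−k₁) gives C_{P,max}/C_{A0} = (k₁/k₂)^[k₂/(k₂−k₁)].
= (0.0624/1.17)^(1.17/(1.17−0.0624)) = (0.05333)^(1.056) = 0.04521.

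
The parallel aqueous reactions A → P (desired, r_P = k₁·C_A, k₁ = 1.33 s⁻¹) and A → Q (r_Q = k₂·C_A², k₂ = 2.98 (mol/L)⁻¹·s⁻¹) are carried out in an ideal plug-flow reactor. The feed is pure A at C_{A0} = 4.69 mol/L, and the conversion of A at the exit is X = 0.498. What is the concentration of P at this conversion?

C_A = C_{A0}(1−X) = 2.354 mol/L.
Along a PFR/batch, dC_P/dC_A = −r_P/(r_P+r_Q) = −k₁/(k₁+k₂·C_A).
Integrating from C_{A0} to C_A: C_P = (1.33/2.98)·ln[(1.33+2.98·4.69)/(1.33+2.98·2.35)] = 0.4463·ln(15.31/8.346) = 0.2707 mol/L.

0.271 mol/L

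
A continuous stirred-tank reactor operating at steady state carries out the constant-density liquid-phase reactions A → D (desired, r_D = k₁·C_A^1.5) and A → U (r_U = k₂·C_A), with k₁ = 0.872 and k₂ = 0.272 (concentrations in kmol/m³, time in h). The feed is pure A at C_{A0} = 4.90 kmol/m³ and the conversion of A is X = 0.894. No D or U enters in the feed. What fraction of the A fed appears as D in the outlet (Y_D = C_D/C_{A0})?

0.624

Exit C_A = C_{A0}(1−X) = 4.90×0.106 = 0.5194 kmol/m³.
A CSTR operates uniformly at the exit composition, giving r_D = 0.3264 and r_U = 0.1413 (each k·C_A^n at C_A = 0.5194).
Fraction of consumed A going to D: r_D/(r_D+r_U) = 0.6979.
C_D = 0.6979·C_{A0}·X = 0.6979×4.90×0.894 = 3.06 kmol/m³; Y_D = C_D/C_{A0} = 0.624.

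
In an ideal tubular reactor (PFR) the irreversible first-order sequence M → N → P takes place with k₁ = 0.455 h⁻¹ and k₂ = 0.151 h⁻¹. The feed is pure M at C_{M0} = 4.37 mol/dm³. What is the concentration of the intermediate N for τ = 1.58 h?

The intermediate concentration in a first-order A→B→C sequence is C_N = k₁C_{M0}(e^(−k₁τ) − e^(−k₂τ))/(k₂−k₁).
e^(−k₁τ) = e^(−0.455×1.58) = e^(−0.7189) = 0.4873; e^(−k₂τ) = e^(−0.2386) = 0.7877.
C_N = 0.455×4.37/(0.151−0.455) × (0.4873−0.7877) = (-6.541)×(-0.3005) = 1.965 mol/dm³.

1.97 mol/dm³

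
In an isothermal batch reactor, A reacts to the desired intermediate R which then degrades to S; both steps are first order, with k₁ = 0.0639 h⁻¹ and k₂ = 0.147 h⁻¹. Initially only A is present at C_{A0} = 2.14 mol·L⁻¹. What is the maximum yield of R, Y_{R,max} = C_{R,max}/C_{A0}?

0.229

At the optimum, C_{R,max}/C_{A0} = (k₁/k₂)^[k₂/(k₂−k₁)].
= (0.0639/0.147)^(0.147/(0.147−0.0639)) = (0.4347)^(1.769) = 0.2291.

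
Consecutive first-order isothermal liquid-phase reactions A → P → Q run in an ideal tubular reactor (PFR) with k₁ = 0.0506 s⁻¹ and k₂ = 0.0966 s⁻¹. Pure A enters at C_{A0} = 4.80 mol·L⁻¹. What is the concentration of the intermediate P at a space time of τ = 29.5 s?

Solving the coupled first-order balances gives C_P(τ) = [k₁/(k₂−k₁)]·C_{A0}·(e^(−k₁τ) − e^(−k₂τ)).
e^(−k₁τ) = e^(−0.0506×29.5) = e^(−1.493) = 0.2248; e^(−k₂τ) = e^(−2.850) = 0.05786.
C_P = 0.0506×4.80/(0.0966−0.0506) × (0.2248−0.05786) = 5.280×0.1669 = 0.8812 mol·L⁻¹.

0.881 mol·L⁻¹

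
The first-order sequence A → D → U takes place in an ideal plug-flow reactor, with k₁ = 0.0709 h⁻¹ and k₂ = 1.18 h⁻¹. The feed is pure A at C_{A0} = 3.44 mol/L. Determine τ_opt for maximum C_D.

Setting dC_D/dτ = 0 gives τ_opt = ln(k₂/k₁)/(k₂−k₁).
= ln(1.18/0.0709)/(1.18−0.0709) = ln(16.64)/1.109 = 2.812/1.109 = 2.54 h.

2.54 h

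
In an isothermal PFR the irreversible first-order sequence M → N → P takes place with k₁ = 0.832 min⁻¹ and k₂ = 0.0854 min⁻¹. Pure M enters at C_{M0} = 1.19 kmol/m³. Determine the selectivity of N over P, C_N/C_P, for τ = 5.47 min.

The intermediate concentration in a first-order A→B→C sequence is C_N = k₁C_{M0}(e^(−k₁τ) − e^(−k₂τ))/(k₂−k₁).
e^(−k₁τ) = e^(−0.832×5.47) = e^(−4.551) = 0.01056; e^(−k₂τ) = e^(−0.4671) = 0.6268.
C_N = 0.832×1.19/(0.0854−0.832) × (0.01056−0.6268) = (-1.326)×(-0.6162) = 0.8172 kmol/m³.
C_M = C_{M0}e^(−k₁τ) = 0.01256 kmol/m³, so C_P = C_{M0}−C_M−C_N = 0.3602 kmol/m³; C_N/C_P = 2.27.

2.27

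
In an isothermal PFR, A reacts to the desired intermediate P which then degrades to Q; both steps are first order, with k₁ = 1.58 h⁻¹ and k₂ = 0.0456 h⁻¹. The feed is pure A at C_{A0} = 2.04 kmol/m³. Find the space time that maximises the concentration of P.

2.31 h

For first-order series the maximum of C_P occurs at τ_opt = ln(k₂/k₁)/(k₂−k₁).
= ln(0.0456/1.58)/(0.0456−1.58) = ln(0.02886)/-1.534 = -3.545/-1.534 = 2.31 h.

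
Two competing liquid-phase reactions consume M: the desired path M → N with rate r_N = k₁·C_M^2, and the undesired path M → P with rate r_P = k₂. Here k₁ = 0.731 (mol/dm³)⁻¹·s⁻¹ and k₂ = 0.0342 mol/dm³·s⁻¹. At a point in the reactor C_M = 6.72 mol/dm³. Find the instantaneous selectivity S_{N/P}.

965

S_{N/P} = r_N/r_P = (k₁·C_M^2)/(k₂) = (k₁/k₂)·C_M^2.
= (0.731×6.720^2) / (0.0342) = 33.01/0.03420 = 965.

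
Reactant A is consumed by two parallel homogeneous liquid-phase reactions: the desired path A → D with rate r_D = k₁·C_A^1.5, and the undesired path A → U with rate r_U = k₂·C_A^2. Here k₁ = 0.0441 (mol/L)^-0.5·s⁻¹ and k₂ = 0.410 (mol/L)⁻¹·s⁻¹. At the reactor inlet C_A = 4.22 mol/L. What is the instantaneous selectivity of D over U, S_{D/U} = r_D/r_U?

0.0524

S_{D/U} = r_D/r_U = (k₁·C_A^1.5)/(k₂·C_A^2) = (k₁/k₂)·C_A^-0.5.
= (0.0441×4.220^1.5) / (0.410×4.220^2) = 0.3823/7.301 = 0.0524.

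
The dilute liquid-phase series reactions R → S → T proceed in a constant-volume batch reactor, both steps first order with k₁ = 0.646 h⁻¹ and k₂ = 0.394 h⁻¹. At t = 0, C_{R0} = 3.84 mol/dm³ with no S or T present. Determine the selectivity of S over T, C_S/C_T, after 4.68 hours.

0.419

The intermediate concentration in a first-order A→B→C sequence is C_S = k₁C_{R0}(e^(−k₁t) − e^(−k₂t))/(k₂−k₁).
e^(−k₁t) = e^(−0.646×4.68) = e^(−3.023) = 0.04864; e^(−k₂t) = e^(−1.844) = 0.1582.
C_S = 0.646×3.84/(0.394−0.646) × (0.04864−0.1582) = (-9.844)×(-0.1096) = 1.078 mol/dm³.
C_R = C_{R0}e^(−k₁t) = 0.1868 mol/dm³, so C_T = C_{R0}−C_R−C_S = 2.575 mol/dm³; C_S/C_T = 0.419.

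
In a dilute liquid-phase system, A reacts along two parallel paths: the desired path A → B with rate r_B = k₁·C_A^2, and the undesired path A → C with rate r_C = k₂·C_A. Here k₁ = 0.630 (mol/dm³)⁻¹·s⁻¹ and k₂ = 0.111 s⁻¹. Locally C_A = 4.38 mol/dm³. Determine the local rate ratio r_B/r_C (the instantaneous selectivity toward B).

S_{B/C} = r_B/r_C = (k₁·C_A^2)/(k₂·C_A) = (k₁/k₂)·C_A.
= (0.630×4.380^2) / (0.111×4.380) = 12.09/0.4862 = 24.9.
Since the desired path is higher order in A, keeping C_A high (PFR or concentrated feed) favours B.

24.9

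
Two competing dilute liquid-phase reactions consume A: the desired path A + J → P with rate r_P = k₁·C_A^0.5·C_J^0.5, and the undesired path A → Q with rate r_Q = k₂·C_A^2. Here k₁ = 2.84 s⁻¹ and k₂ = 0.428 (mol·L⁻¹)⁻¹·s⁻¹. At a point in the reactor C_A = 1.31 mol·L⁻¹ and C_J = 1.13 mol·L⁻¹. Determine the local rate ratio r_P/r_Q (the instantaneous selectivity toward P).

S_{P/Q} = r_P/r_Q = (k₁·C_A^0.5·C_J^0.5)/(k₂·C_A^2) = (k₁/k₂)·C_A^-1.5·C_J^0.5.
= (2.84×1.310^0.5×1.130^0.5) / (0.428×1.310^2) = 3.455/0.7345 = 4.70.
The undesired path is higher order in A, so low C_A (CSTR or dilute feed) favours P.

4.70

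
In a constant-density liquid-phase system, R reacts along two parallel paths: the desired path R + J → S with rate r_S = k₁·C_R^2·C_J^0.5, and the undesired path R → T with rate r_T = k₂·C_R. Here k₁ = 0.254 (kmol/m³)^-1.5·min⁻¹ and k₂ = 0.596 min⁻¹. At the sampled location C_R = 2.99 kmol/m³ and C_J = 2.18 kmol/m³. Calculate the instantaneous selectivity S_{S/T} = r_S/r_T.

1.88

S_{S/T} = r_S/r_T = (k₁·C_R^2·C_J^0.5)/(k₂·C_R) = (k₁/k₂)·C_R·C_J^0.5.
= (0.254×2.990^2×2.180^0.5) / (0.596×2.990) = 3.353/1.782 = 1.88.
Since the desired path is higher order in R, keeping C_R high (PFR or concentrated feed) favours S.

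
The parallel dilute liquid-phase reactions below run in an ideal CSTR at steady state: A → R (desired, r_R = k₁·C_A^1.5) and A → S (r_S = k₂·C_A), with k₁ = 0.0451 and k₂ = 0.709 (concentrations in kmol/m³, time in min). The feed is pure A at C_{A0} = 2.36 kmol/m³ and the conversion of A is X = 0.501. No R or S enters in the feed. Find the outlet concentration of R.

0.0763 kmol/m³

Exit C_A = C_{A0}(1−X) = 2.36×0.499 = 1.178 kmol/m³.
A CSTR operates uniformly at the exit composition, giving r_R = 0.05764 and r_S = 0.8349 (each k·C_A^n at C_A = 1.178).
Fraction of consumed A going to R: r_R/(r_R+r_S) = 0.06457.
C_R = 0.06457·C_{A0}·X = 0.06457×2.36×0.501 = 0.0763 kmol/m³.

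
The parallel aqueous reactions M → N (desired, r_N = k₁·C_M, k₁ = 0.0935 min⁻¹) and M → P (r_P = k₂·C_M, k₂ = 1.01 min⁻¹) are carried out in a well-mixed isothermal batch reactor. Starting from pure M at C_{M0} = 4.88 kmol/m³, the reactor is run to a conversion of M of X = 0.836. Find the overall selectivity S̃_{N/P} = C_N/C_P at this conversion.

0.0926

C_M = C_{M0}(1−X) = 0.8003 kmol/m³.
Both paths are first order in M, so the instantaneous fraction to N is constant: dC_N/d(−C_M) = k₁/(k₁+k₂) = 0.08473.
C_N = 0.08473·(C_{M0}−C_M) = 0.08473×4.080 = 0.346 kmol/m³.
C_P = (C_{M0}−C_M)−C_N = 3.734 kmol/m³; S̃_{N/P} = 0.3457/3.734 = 0.0926.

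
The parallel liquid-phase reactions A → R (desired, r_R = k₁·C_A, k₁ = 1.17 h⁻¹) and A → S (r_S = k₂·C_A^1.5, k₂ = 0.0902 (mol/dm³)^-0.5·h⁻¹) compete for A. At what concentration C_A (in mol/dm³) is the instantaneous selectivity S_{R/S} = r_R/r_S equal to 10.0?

S_{R/S} = (k₁/k₂)·C_A^-0.5 ⇒ C_A = (S·k₂/k₁)^(-2).
= (10.0×0.0902/1.17)^(-2) = (0.7709)^(-2) = 1.68 mol/dm³.

1.68 mol/dm³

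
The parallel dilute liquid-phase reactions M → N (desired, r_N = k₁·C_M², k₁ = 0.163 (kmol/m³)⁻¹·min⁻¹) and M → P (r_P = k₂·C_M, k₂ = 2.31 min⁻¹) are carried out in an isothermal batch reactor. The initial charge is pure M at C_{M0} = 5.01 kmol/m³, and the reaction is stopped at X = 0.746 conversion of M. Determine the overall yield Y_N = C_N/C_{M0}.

C_M = C_{M0}(1−X) = 1.273 kmol/m³.
Along a PFR/batch, dC_P/dC_M = −r_P/(r_N+r_P) = −k₂/(k₂+k₁·C_M).
Integrating from C_{M0} to C_M: C_P = (2.31/0.163)·ln[(2.31+0.163·5.01)/(2.31+0.163·1.27)] = 14.17·ln(3.127/2.517) = 3.071 kmol/m³.
Then C_N = (C_{M0}−C_M) − C_P = 3.737 − 3.071 = 0.6662 kmol/m³.
Y_N = C_N/C_{M0} = 0.6662/5.01 = 0.133.

0.133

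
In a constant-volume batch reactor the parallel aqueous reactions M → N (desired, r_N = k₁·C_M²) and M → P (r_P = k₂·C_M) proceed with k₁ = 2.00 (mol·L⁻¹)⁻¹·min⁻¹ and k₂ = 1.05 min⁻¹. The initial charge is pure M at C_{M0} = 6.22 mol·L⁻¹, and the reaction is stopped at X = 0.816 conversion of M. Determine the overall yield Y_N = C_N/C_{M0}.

0.698

C_M = C_{M0}(1−X) = 1.144 mol·L⁻¹.
Along a PFR/batch, dC_P/dC_M = −r_P/(r_N+r_P) = −k₂/(k₂+k₁·C_M).
Integrating from C_{M0} to C_M: C_P = (1.05/2.00)·ln[(1.05+2.00·6.22)/(1.05+2.00·1.14)] = 0.5250·ln(13.49/3.339) = 0.7331 mol·L⁻¹.
Then C_N = (C_{M0}−C_M) − C_P = 5.076 − 0.7331 = 4.342 mol·L⁻¹.
Y_N = C_N/C_{M0} = 4.342/6.22 = 0.698.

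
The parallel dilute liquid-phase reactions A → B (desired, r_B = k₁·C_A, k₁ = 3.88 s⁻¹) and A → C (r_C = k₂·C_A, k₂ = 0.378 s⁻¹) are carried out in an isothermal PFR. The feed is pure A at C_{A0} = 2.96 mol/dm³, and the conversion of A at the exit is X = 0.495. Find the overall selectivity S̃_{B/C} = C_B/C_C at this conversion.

10.3

C_A = C_{A0}(1−X) = 1.495 mol/dm³.
Both paths are first order in A, so the instantaneous fraction to B is constant: dC_B/d(−C_A) = k₁/(k₁+k₂) = 0.9112.
C_B = 0.9112·(C_{A0}−C_A) = 0.9112×1.465 = 1.34 mol/dm³.
C_C = (C_{A0}−C_A)−C_B = 0.1301 mol/dm³; S̃_{B/C} = 1.335/0.1301 = 10.3.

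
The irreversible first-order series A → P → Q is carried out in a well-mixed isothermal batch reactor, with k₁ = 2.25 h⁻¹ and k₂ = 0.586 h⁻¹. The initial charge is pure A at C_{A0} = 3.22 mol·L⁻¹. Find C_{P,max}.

2.00 mol·L⁻¹

For a first-order series the maximum intermediate yield is C_{P,max}/C_{A0} = (k₁/k₂)^[k₂/(k₂−k₁)].
= (2.25/0.586)^(0.586/(0.586−2.25)) = (3.840)^(-0.3522) = 0.6226.
C_{P,max} = 0.6226×3.22 = 2.00 mol·L⁻¹.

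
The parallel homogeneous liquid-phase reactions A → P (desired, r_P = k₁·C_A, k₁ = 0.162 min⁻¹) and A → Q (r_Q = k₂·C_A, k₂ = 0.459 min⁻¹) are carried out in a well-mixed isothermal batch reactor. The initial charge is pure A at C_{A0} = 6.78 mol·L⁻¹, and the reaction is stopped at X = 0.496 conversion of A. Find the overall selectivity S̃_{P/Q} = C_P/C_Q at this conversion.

C_A = C_{A0}(1−X) = 3.417 mol·L⁻¹.
Both paths are first order in A, so the instantaneous fraction to P is constant: dC_P/d(−C_A) = k₁/(k₁+k₂) = 0.2609.
C_P = 0.2609·(C_{A0}−C_A) = 0.2609×3.363 = 0.877 mol·L⁻¹.
C_Q = (C_{A0}−C_A)−C_P = 2.486 mol·L⁻¹; S̃_{P/Q} = 0.8773/2.486 = 0.353.

0.353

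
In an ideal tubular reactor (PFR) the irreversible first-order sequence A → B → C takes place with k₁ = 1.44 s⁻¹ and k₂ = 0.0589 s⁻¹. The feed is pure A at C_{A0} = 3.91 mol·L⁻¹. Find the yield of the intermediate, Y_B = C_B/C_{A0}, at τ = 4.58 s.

For first-order series with pure A initially, C_B(τ) = k₁C_{A0}/(k₂−k₁)·(e^(−k₁τ) − e^(−k₂τ)).
e^(−k₁τ) = e^(−1.44×4.58) = e^(−6.595) = 0.001367; e^(−k₂τ) = e^(−0.2698) = 0.7636.
C_B = 1.44×3.91/(0.0589−1.44) × (0.001367−0.7636) = (-4.077)×(-0.7622) = 3.107 mol·L⁻¹.
Y_B = C_B/C_{A0} = 3.107/3.91 = 0.795.

0.795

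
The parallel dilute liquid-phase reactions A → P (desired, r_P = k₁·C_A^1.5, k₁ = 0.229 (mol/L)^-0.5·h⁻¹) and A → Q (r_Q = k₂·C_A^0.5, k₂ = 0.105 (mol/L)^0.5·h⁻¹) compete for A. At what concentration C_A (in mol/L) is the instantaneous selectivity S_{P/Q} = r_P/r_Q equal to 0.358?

0.164 mol/L

S_{P/Q} = (k₁/k₂)·C_A ⇒ C_A = S·k₂/k₁.
= 0.358×0.105/0.229 = 0.164 mol/L.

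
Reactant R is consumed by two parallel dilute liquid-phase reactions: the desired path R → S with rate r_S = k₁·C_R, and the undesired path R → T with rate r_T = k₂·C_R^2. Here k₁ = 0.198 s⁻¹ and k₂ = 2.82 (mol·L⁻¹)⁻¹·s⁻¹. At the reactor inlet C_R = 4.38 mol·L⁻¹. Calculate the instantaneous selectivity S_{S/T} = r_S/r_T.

S_{S/T} = r_S/r_T = (k₁·C_R)/(k₂·C_R^2) = (k₁/k₂)·C_R⁻¹.
= (0.198×4.380) / (2.82×4.380^2) = 0.8672/54.10 = 0.0160.
The undesired path is higher order in R, so low C_R (CSTR or dilute feed) favours S.

0.0160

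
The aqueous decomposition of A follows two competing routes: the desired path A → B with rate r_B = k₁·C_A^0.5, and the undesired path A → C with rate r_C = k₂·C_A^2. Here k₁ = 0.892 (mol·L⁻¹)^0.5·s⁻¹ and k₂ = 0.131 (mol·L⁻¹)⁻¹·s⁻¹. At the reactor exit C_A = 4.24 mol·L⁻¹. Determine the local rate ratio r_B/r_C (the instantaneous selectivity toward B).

0.780

S_{B/C} = r_B/r_C = (k₁·C_A^0.5)/(k₂·C_A^2) = (k₁/k₂)·C_A^-1.5.
= (0.892×4.240^0.5) / (0.131×4.240^2) = 1.837/2.355 = 0.780.
The undesired path is higher order in A, so low C_A (CSTR or dilute feed) favours B.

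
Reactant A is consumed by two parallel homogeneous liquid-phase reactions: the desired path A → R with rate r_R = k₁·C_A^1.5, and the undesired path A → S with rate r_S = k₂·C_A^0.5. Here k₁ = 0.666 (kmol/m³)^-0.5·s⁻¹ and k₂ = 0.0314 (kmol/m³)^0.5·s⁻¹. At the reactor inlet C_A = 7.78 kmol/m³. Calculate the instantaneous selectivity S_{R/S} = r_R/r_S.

165

S_{R/S} = r_R/r_S = (k₁·C_A^1.5)/(k₂·C_A^0.5) = (k₁/k₂)·C_A.
= (0.666×7.780^1.5) / (0.0314×7.780^0.5) = 14.45/0.08758 = 165.
Since the desired path is higher order in A, keeping C_A high (PFR or concentrated feed) favours R.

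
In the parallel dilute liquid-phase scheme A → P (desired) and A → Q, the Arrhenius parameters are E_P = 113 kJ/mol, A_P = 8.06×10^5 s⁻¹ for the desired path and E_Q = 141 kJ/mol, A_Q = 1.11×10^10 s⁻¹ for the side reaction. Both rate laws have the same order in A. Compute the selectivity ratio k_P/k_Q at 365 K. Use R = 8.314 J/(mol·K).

With equal orders, S_{P/Q} = k_P/k_Q = (A_P/A_Q)·exp[(E_Q−E_P)/(RT)].
(E_Q−E_P)/(RT) = (141−113)×10³/(8.314×365) = 28000/3035 = 9.227.
k_P/k_Q = (8.06×10^5/1.11×10^10)·exp(9.227) = 7.261×10^-5 × 10167 = 0.738.
Since E_P < E_Q, lowering the temperature improves selectivity toward P.

0.738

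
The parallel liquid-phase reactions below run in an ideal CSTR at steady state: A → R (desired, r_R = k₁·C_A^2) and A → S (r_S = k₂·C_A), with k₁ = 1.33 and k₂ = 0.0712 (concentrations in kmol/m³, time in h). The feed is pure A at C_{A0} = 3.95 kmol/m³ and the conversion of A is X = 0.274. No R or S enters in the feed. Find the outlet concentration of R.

1.06 kmol/m³

Exit C_A = C_{A0}(1−X) = 3.95×0.726 = 2.868 kmol/m³.
A CSTR operates uniformly at the exit composition, giving r_R = 10.94 and r_S = 0.2042 (each k·C_A^n at C_A = 2.868).
Fraction of consumed A going to R: r_R/(r_R+r_S) = 0.9817.
C_R = 0.9817·C_{A0}·X = 0.9817×3.95×0.274 = 1.06 kmol/m³.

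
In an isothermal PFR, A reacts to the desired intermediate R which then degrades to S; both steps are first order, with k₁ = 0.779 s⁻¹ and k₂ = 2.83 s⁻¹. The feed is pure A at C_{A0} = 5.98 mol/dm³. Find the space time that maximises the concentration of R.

For first-order series the maximum of C_R occurs at τ_opt = ln(k₂/k₁)/(k₂−k₁).
= ln(2.83/0.779)/(2.83−0.779) = ln(3.633)/2.051 = 1.290/2.051 = 0.629 s.

0.629 s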